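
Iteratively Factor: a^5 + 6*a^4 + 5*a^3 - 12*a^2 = (a + 4)*(a^4 + 2*a^3 - 3*a^2) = a*(a + 4)*(a^3 + 2*a^2 - 3*a) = a*(a + 3)*(a + 4)*(a^2 - a) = a^2*(a + 3)*(a + 4)*(a - 1)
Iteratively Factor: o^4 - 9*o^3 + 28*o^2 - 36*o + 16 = (o - 2)*(o^3 - 7*o^2 + 14*o - 8) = (o - 4)*(o - 2)*(o^2 - 3*o + 2) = (o - 4)*(o - 2)*(o - 1)*(o - 2)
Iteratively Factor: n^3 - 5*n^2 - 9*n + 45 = (n - 5)*(n^2 - 9) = (n - 5)*(n - 3)*(n + 3)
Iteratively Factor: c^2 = (c)*(c)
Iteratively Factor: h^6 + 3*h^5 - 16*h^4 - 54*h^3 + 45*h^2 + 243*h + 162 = (h + 2)*(h^5 + h^4 - 18*h^3 - 18*h^2 + 81*h + 81) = (h + 2)*(h + 3)*(h^4 - 2*h^3 - 12*h^2 + 18*h + 27) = (h - 3)*(h + 2)*(h + 3)*(h^3 + h^2 - 9*h - 9) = (h - 3)^2*(h + 2)*(h + 3)*(h^2 + 4*h + 3) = (h - 3)^2*(h + 1)*(h + 2)*(h + 3)*(h + 3)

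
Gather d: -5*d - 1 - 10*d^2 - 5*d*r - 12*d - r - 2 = -10*d^2 + d*(-5*r - 17) - r - 3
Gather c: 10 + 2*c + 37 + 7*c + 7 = 9*c + 54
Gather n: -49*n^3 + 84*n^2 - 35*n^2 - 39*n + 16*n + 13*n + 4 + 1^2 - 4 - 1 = -49*n^3 + 49*n^2 - 10*n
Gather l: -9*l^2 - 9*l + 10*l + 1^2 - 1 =-9*l^2 + l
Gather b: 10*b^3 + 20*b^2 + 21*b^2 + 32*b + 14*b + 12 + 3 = 10*b^3 + 41*b^2 + 46*b + 15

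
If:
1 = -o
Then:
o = -1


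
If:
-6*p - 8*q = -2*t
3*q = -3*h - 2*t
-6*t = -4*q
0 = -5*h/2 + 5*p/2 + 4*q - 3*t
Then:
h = 0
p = 0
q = 0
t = 0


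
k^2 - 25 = (k - 5)*(k + 5)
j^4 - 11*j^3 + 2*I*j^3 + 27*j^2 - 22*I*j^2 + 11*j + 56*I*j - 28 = (j - 7)*(j - 4)*(j + I)^2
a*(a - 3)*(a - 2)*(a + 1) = a^4 - 4*a^3 + a^2 + 6*a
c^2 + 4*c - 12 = (c - 2)*(c + 6)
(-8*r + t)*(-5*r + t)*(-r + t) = -40*r^3 + 53*r^2*t - 14*r*t^2 + t^3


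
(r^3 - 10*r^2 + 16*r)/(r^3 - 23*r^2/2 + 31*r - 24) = 2*r/(2*r - 3)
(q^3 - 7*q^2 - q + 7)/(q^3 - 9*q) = (q^3 - 7*q^2 - q + 7)/(q*(q^2 - 9))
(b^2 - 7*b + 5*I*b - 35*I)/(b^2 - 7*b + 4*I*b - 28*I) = (b + 5*I)/(b + 4*I)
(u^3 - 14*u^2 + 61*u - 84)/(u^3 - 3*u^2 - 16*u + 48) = (u - 7)/(u + 4)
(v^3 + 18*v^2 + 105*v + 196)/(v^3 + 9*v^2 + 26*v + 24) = (v^2 + 14*v + 49)/(v^2 + 5*v + 6)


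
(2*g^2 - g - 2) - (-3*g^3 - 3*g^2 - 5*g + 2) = 3*g^3 + 5*g^2 + 4*g - 4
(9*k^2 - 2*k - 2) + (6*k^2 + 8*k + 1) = 15*k^2 + 6*k - 1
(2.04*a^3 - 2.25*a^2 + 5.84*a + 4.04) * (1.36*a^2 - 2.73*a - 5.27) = 2.7744*a^5 - 8.6292*a^4 + 3.3341*a^3 + 1.4087*a^2 - 41.806*a - 21.2908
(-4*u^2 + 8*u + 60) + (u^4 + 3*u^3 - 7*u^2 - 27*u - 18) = u^4 + 3*u^3 - 11*u^2 - 19*u + 42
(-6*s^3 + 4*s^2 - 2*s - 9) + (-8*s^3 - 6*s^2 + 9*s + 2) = -14*s^3 - 2*s^2 + 7*s - 7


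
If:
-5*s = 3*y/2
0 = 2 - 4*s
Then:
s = 1/2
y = -5/3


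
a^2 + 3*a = a*(a + 3)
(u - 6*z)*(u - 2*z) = u^2 - 8*u*z + 12*z^2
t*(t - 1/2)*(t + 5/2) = t^3 + 2*t^2 - 5*t/4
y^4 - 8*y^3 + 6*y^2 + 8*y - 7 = (y - 7)*(y - 1)^2*(y + 1)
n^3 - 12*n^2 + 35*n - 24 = (n - 8)*(n - 3)*(n - 1)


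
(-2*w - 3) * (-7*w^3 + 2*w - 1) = 14*w^4 + 21*w^3 - 4*w^2 - 4*w + 3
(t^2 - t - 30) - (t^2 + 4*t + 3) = -5*t - 33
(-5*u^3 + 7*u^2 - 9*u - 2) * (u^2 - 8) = -5*u^5 + 7*u^4 + 31*u^3 - 58*u^2 + 72*u + 16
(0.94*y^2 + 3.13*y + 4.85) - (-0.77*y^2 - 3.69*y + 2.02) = 1.71*y^2 + 6.82*y + 2.83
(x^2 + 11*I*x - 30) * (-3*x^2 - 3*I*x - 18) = -3*x^4 - 36*I*x^3 + 105*x^2 - 108*I*x + 540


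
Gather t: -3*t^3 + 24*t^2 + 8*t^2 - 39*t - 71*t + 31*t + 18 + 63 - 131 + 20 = -3*t^3 + 32*t^2 - 79*t - 30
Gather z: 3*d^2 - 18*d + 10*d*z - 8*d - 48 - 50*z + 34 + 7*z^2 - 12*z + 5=3*d^2 - 26*d + 7*z^2 + z*(10*d - 62) - 9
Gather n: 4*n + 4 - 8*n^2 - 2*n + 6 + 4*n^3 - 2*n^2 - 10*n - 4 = 4*n^3 - 10*n^2 - 8*n + 6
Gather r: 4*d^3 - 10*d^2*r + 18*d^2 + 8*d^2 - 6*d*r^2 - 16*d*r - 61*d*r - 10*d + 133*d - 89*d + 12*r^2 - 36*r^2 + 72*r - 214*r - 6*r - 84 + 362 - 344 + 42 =4*d^3 + 26*d^2 + 34*d + r^2*(-6*d - 24) + r*(-10*d^2 - 77*d - 148) - 24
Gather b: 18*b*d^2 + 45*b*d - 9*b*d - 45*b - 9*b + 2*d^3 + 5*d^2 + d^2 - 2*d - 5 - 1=b*(18*d^2 + 36*d - 54) + 2*d^3 + 6*d^2 - 2*d - 6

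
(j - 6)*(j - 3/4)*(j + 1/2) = j^3 - 25*j^2/4 + 9*j/8 + 9/4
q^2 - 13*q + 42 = (q - 7)*(q - 6)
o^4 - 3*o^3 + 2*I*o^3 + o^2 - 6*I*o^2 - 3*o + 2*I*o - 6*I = (o - 3)*(o - I)*(o + I)*(o + 2*I)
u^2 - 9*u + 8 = (u - 8)*(u - 1)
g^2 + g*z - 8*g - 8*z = (g - 8)*(g + z)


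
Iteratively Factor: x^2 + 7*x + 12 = (x + 4)*(x + 3)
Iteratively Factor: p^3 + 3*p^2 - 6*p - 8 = (p + 4)*(p^2 - p - 2) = (p + 1)*(p + 4)*(p - 2)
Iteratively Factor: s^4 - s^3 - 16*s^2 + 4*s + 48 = (s + 3)*(s^3 - 4*s^2 - 4*s + 16) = (s + 2)*(s + 3)*(s^2 - 6*s + 8) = (s - 2)*(s + 2)*(s + 3)*(s - 4)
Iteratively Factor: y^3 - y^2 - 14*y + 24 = (y - 3)*(y^2 + 2*y - 8) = (y - 3)*(y + 4)*(y - 2)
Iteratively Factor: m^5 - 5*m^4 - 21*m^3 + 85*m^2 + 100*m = (m)*(m^4 - 5*m^3 - 21*m^2 + 85*m + 100) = m*(m - 5)*(m^3 - 21*m - 20) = m*(m - 5)*(m + 1)*(m^2 - m - 20) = m*(m - 5)^2*(m + 1)*(m + 4)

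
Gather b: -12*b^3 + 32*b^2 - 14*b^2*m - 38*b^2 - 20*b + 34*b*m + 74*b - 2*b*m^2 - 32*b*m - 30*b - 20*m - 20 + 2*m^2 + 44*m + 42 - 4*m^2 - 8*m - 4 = -12*b^3 + b^2*(-14*m - 6) + b*(-2*m^2 + 2*m + 24) - 2*m^2 + 16*m + 18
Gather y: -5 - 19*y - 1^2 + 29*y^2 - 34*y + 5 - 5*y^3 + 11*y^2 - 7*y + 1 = -5*y^3 + 40*y^2 - 60*y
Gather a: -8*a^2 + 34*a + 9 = -8*a^2 + 34*a + 9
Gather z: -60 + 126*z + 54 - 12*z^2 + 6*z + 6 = -12*z^2 + 132*z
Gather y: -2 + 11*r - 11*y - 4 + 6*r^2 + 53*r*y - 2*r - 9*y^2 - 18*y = 6*r^2 + 9*r - 9*y^2 + y*(53*r - 29) - 6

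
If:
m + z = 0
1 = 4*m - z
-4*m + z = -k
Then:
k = 1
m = 1/5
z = -1/5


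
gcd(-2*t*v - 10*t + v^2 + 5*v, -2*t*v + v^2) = 2*t - v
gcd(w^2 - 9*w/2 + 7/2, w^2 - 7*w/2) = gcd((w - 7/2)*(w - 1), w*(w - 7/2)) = w - 7/2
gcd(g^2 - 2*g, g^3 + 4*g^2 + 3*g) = g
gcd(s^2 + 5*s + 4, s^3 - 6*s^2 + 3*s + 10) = s + 1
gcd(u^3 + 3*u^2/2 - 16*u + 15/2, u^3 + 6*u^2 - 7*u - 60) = u^2 + 2*u - 15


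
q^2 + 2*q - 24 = (q - 4)*(q + 6)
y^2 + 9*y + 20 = (y + 4)*(y + 5)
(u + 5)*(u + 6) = u^2 + 11*u + 30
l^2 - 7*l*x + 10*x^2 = (l - 5*x)*(l - 2*x)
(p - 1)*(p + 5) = p^2 + 4*p - 5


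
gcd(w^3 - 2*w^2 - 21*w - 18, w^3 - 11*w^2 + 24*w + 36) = w^2 - 5*w - 6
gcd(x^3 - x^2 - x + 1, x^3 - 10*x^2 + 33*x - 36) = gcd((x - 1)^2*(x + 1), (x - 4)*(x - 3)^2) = 1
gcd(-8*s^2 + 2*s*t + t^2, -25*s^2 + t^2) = 1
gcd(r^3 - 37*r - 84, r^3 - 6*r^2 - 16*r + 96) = r + 4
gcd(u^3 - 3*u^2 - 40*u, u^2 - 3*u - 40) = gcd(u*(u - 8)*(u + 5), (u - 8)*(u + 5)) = u^2 - 3*u - 40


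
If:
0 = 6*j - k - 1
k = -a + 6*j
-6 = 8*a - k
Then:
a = 1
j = 5/2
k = 14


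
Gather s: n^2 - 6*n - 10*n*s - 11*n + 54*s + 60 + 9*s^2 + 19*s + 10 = n^2 - 17*n + 9*s^2 + s*(73 - 10*n) + 70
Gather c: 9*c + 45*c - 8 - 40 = 54*c - 48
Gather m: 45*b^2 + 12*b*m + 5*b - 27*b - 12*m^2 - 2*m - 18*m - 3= 45*b^2 - 22*b - 12*m^2 + m*(12*b - 20) - 3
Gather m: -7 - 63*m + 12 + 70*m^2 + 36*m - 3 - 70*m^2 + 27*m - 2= 0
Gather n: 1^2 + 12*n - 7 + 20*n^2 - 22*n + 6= 20*n^2 - 10*n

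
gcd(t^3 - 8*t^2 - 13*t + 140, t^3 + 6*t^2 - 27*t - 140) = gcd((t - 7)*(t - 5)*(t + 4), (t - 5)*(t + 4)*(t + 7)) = t^2 - t - 20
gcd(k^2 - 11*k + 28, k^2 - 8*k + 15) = 1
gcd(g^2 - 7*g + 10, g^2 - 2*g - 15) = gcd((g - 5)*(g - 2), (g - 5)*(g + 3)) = g - 5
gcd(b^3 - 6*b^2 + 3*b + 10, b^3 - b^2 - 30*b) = 1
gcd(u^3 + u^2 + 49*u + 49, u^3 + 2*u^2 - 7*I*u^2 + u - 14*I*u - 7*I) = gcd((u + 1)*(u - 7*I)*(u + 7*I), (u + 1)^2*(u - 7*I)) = u^2 + u*(1 - 7*I) - 7*I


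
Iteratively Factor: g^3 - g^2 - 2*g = (g + 1)*(g^2 - 2*g) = g*(g + 1)*(g - 2)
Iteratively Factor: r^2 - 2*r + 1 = (r - 1)*(r - 1)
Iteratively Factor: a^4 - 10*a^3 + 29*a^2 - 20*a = (a - 1)*(a^3 - 9*a^2 + 20*a) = (a - 5)*(a - 1)*(a^2 - 4*a) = (a - 5)*(a - 4)*(a - 1)*(a)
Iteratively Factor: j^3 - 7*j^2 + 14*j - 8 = (j - 1)*(j^2 - 6*j + 8) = (j - 4)*(j - 1)*(j - 2)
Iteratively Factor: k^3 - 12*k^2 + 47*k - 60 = (k - 3)*(k^2 - 9*k + 20) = (k - 5)*(k - 3)*(k - 4)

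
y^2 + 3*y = y*(y + 3)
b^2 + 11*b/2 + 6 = (b + 3/2)*(b + 4)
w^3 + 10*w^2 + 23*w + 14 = (w + 1)*(w + 2)*(w + 7)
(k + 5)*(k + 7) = k^2 + 12*k + 35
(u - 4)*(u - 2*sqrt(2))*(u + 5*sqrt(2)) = u^3 - 4*u^2 + 3*sqrt(2)*u^2 - 20*u - 12*sqrt(2)*u + 80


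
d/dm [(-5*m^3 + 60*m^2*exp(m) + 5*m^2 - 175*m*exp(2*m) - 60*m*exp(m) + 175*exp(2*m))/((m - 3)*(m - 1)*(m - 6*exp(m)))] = 5*(6*m^3*exp(m) - 70*m^2*exp(2*m) - 24*m^2*exp(m) + 3*m^2 + 210*m*exp(3*m) + 280*m*exp(2*m) - 36*m*exp(m) - 840*exp(3*m) + 111*exp(2*m))/(m^4 - 12*m^3*exp(m) - 6*m^3 + 36*m^2*exp(2*m) + 72*m^2*exp(m) + 9*m^2 - 216*m*exp(2*m) - 108*m*exp(m) + 324*exp(2*m))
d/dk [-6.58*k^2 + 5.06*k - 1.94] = 5.06 - 13.16*k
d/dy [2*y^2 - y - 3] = 4*y - 1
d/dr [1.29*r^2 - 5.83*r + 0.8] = 2.58*r - 5.83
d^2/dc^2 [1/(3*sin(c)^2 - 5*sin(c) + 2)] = (-36*sin(c)^3 + 9*sin(c)^2 + 62*sin(c) - 38)/((sin(c) - 1)^2*(3*sin(c) - 2)^3)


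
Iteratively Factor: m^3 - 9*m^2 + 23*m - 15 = (m - 1)*(m^2 - 8*m + 15) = (m - 5)*(m - 1)*(m - 3)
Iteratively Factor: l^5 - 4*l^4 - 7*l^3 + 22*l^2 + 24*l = (l)*(l^4 - 4*l^3 - 7*l^2 + 22*l + 24) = l*(l + 2)*(l^3 - 6*l^2 + 5*l + 12) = l*(l + 1)*(l + 2)*(l^2 - 7*l + 12) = l*(l - 4)*(l + 1)*(l + 2)*(l - 3)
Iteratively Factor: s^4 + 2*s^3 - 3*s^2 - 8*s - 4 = (s + 1)*(s^3 + s^2 - 4*s - 4) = (s + 1)^2*(s^2 - 4) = (s - 2)*(s + 1)^2*(s + 2)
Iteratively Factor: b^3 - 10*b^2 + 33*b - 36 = (b - 3)*(b^2 - 7*b + 12) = (b - 4)*(b - 3)*(b - 3)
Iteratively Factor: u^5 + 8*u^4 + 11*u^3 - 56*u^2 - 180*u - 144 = (u + 4)*(u^4 + 4*u^3 - 5*u^2 - 36*u - 36) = (u + 2)*(u + 4)*(u^3 + 2*u^2 - 9*u - 18) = (u - 3)*(u + 2)*(u + 4)*(u^2 + 5*u + 6) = (u - 3)*(u + 2)*(u + 3)*(u + 4)*(u + 2)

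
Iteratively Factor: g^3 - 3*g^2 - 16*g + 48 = (g - 3)*(g^2 - 16) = (g - 4)*(g - 3)*(g + 4)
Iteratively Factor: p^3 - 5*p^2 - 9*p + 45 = (p - 3)*(p^2 - 2*p - 15) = (p - 3)*(p + 3)*(p - 5)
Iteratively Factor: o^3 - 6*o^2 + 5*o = (o)*(o^2 - 6*o + 5) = o*(o - 5)*(o - 1)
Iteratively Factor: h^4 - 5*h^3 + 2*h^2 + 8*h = (h - 4)*(h^3 - h^2 - 2*h) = (h - 4)*(h - 2)*(h^2 + h) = (h - 4)*(h - 2)*(h + 1)*(h)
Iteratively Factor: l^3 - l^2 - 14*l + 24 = (l - 2)*(l^2 + l - 12) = (l - 3)*(l - 2)*(l + 4)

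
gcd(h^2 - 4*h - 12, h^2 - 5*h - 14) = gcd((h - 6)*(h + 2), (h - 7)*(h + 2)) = h + 2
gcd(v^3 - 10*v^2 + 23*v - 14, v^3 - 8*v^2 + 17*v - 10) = v^2 - 3*v + 2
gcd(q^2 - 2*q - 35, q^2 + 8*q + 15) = q + 5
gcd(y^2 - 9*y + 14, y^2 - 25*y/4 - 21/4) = y - 7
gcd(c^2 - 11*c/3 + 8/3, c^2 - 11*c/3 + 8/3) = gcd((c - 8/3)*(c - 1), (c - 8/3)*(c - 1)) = c^2 - 11*c/3 + 8/3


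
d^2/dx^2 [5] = 0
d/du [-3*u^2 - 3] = -6*u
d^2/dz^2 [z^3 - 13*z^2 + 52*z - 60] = 6*z - 26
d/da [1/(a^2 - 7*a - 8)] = (7 - 2*a)/(-a^2 + 7*a + 8)^2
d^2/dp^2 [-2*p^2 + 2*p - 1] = -4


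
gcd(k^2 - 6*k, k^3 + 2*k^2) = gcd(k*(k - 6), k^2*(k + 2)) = k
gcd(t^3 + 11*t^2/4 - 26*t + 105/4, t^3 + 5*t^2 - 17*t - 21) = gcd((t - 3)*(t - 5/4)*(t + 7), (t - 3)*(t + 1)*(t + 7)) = t^2 + 4*t - 21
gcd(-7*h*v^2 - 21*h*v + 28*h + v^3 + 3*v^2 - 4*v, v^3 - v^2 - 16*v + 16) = v^2 + 3*v - 4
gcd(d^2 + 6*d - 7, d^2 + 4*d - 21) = d + 7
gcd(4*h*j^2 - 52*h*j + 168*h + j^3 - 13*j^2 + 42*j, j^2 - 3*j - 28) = j - 7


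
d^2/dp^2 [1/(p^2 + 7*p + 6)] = 2*(-p^2 - 7*p + (2*p + 7)^2 - 6)/(p^2 + 7*p + 6)^3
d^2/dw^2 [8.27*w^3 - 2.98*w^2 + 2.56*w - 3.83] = 49.62*w - 5.96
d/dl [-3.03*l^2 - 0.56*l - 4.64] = -6.06*l - 0.56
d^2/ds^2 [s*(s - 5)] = 2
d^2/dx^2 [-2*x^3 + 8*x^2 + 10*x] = 16 - 12*x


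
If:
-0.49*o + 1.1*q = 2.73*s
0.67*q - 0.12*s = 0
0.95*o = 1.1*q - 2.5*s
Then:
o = 0.00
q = 0.00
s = 0.00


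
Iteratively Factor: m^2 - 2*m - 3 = (m - 3)*(m + 1)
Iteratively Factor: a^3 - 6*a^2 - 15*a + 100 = (a + 4)*(a^2 - 10*a + 25) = (a - 5)*(a + 4)*(a - 5)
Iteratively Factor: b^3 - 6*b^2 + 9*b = (b - 3)*(b^2 - 3*b) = b*(b - 3)*(b - 3)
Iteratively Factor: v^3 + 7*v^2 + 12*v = (v + 4)*(v^2 + 3*v) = v*(v + 4)*(v + 3)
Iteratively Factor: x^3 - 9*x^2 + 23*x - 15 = (x - 1)*(x^2 - 8*x + 15) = (x - 3)*(x - 1)*(x - 5)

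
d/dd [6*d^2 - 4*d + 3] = 12*d - 4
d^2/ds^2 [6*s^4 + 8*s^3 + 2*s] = 24*s*(3*s + 2)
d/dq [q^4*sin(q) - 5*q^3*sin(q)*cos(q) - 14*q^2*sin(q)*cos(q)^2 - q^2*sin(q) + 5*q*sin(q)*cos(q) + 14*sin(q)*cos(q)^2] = q^4*cos(q) + 4*q^3*sin(q) - 5*q^3*cos(2*q) - 15*q^2*sin(2*q)/2 - 9*q^2*cos(q)/2 - 21*q^2*cos(3*q)/2 - 9*q*sin(q) - 7*q*sin(3*q) + 5*q*cos(2*q) + 5*sin(2*q)/2 + 7*cos(q)/2 + 21*cos(3*q)/2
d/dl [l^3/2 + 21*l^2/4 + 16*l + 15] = 3*l^2/2 + 21*l/2 + 16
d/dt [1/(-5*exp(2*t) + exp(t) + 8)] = (10*exp(t) - 1)*exp(t)/(-5*exp(2*t) + exp(t) + 8)^2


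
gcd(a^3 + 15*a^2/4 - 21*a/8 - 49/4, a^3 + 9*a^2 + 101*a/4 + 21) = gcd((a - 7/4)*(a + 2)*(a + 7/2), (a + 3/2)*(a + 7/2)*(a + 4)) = a + 7/2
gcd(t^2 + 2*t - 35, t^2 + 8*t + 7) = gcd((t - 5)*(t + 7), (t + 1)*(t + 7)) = t + 7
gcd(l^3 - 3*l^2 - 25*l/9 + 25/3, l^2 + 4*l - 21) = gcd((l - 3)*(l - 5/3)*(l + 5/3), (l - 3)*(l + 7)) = l - 3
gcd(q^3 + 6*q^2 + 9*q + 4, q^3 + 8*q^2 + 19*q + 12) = q^2 + 5*q + 4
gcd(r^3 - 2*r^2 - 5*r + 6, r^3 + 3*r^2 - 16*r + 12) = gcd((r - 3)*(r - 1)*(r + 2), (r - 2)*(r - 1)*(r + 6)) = r - 1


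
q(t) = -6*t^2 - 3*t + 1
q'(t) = -12*t - 3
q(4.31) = -123.39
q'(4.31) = -54.72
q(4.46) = -131.73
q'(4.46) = -56.52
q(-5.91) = -190.84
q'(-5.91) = 67.92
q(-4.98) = -132.86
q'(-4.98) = 56.76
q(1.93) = -27.14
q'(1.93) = -26.16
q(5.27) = -181.45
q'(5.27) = -66.24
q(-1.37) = -6.15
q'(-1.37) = 13.44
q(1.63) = -19.83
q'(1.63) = -22.56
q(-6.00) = -197.00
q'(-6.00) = 69.00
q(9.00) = -512.00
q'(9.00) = -111.00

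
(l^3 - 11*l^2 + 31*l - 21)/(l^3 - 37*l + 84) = (l^2 - 8*l + 7)/(l^2 + 3*l - 28)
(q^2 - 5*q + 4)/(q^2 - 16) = (q - 1)/(q + 4)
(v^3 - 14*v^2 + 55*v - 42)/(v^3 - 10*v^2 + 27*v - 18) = (v - 7)/(v - 3)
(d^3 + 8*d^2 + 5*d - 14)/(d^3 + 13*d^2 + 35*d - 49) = (d + 2)/(d + 7)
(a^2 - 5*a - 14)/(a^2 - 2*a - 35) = (a + 2)/(a + 5)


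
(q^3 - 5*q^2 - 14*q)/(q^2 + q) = (q^2 - 5*q - 14)/(q + 1)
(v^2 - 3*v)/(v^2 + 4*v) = (v - 3)/(v + 4)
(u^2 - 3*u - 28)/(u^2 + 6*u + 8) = (u - 7)/(u + 2)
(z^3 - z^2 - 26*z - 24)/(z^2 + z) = z - 2 - 24/z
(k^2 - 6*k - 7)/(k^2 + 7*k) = (k^2 - 6*k - 7)/(k*(k + 7))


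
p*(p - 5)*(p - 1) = p^3 - 6*p^2 + 5*p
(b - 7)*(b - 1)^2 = b^3 - 9*b^2 + 15*b - 7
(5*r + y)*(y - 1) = 5*r*y - 5*r + y^2 - y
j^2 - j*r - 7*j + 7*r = (j - 7)*(j - r)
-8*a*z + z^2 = z*(-8*a + z)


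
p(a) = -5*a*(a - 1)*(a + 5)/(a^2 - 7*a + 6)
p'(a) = -5*a*(7 - 2*a)*(a - 1)*(a + 5)/(a^2 - 7*a + 6)^2 - 5*a*(a - 1)/(a^2 - 7*a + 6) - 5*a*(a + 5)/(a^2 - 7*a + 6) - 5*(a - 1)*(a + 5)/(a^2 - 7*a + 6) = 5*(-a^2 + 12*a + 30)/(a^2 - 12*a + 36)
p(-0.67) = -2.17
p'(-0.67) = 2.42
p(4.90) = 220.50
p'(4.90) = 267.73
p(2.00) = 17.50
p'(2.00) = 15.62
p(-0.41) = -1.47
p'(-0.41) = 3.03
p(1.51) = 10.95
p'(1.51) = 11.37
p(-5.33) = 0.78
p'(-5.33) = -2.43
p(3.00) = 40.00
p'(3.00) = 31.67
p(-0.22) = -0.85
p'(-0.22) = 3.53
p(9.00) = -210.00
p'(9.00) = 31.67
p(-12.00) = 23.33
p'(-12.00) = -3.98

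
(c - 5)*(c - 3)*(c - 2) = c^3 - 10*c^2 + 31*c - 30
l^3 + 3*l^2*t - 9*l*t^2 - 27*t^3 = (l - 3*t)*(l + 3*t)^2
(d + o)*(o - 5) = d*o - 5*d + o^2 - 5*o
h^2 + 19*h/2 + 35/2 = (h + 5/2)*(h + 7)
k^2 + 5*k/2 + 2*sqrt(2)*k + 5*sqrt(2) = (k + 5/2)*(k + 2*sqrt(2))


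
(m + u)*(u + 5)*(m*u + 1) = m^2*u^2 + 5*m^2*u + m*u^3 + 5*m*u^2 + m*u + 5*m + u^2 + 5*u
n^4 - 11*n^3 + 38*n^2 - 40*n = n*(n - 5)*(n - 4)*(n - 2)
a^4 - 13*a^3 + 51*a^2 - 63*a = a*(a - 7)*(a - 3)^2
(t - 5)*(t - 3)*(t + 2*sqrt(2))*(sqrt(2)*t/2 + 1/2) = sqrt(2)*t^4/2 - 4*sqrt(2)*t^3 + 5*t^3/2 - 20*t^2 + 17*sqrt(2)*t^2/2 - 8*sqrt(2)*t + 75*t/2 + 15*sqrt(2)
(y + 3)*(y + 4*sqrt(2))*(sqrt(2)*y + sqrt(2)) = sqrt(2)*y^3 + 4*sqrt(2)*y^2 + 8*y^2 + 3*sqrt(2)*y + 32*y + 24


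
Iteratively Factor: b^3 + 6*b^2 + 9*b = (b + 3)*(b^2 + 3*b) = b*(b + 3)*(b + 3)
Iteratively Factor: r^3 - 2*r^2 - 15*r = (r + 3)*(r^2 - 5*r) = (r - 5)*(r + 3)*(r)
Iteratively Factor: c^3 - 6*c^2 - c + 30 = (c - 3)*(c^2 - 3*c - 10) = (c - 3)*(c + 2)*(c - 5)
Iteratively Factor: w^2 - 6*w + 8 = (w - 4)*(w - 2)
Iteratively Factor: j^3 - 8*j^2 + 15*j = (j - 5)*(j^2 - 3*j) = (j - 5)*(j - 3)*(j)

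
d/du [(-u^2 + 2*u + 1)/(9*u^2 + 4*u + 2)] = 22*u*(-u - 1)/(81*u^4 + 72*u^3 + 52*u^2 + 16*u + 4)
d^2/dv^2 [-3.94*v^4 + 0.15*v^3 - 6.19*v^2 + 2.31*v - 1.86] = -47.28*v^2 + 0.9*v - 12.38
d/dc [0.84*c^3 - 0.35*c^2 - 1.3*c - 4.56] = 2.52*c^2 - 0.7*c - 1.3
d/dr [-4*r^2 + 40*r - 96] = 40 - 8*r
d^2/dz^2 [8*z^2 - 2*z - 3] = 16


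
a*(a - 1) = a^2 - a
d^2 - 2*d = d*(d - 2)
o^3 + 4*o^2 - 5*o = o*(o - 1)*(o + 5)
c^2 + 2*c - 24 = (c - 4)*(c + 6)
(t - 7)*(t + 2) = t^2 - 5*t - 14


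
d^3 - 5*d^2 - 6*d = d*(d - 6)*(d + 1)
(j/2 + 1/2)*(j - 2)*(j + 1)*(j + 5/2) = j^4/2 + 5*j^3/4 - 3*j^2/2 - 19*j/4 - 5/2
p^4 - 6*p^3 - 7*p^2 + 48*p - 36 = (p - 6)*(p - 2)*(p - 1)*(p + 3)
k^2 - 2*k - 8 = (k - 4)*(k + 2)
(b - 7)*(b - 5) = b^2 - 12*b + 35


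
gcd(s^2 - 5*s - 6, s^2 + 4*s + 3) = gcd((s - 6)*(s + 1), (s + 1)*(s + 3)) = s + 1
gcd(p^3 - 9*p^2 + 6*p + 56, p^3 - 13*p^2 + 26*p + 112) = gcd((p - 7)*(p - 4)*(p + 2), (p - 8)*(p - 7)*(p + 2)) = p^2 - 5*p - 14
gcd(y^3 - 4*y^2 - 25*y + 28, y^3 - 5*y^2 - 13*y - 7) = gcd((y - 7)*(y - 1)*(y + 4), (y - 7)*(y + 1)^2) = y - 7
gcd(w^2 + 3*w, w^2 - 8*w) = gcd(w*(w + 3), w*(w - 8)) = w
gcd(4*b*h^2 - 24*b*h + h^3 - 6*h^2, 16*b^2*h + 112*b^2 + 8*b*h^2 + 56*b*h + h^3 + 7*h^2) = 4*b + h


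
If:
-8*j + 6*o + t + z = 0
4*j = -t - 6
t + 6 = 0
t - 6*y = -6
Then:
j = 0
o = 1 - z/6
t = -6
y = 0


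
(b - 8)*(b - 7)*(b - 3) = b^3 - 18*b^2 + 101*b - 168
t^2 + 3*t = t*(t + 3)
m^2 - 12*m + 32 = (m - 8)*(m - 4)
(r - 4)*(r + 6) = r^2 + 2*r - 24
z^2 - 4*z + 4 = (z - 2)^2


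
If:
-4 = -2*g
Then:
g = 2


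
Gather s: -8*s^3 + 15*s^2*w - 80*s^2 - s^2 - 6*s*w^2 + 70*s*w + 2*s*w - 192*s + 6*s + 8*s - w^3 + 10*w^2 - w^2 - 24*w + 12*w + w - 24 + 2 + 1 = -8*s^3 + s^2*(15*w - 81) + s*(-6*w^2 + 72*w - 178) - w^3 + 9*w^2 - 11*w - 21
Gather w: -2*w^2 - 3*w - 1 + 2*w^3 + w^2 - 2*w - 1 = 2*w^3 - w^2 - 5*w - 2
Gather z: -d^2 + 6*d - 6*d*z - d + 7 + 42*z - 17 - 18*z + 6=-d^2 + 5*d + z*(24 - 6*d) - 4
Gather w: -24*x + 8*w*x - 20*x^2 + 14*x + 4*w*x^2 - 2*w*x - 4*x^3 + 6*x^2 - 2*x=w*(4*x^2 + 6*x) - 4*x^3 - 14*x^2 - 12*x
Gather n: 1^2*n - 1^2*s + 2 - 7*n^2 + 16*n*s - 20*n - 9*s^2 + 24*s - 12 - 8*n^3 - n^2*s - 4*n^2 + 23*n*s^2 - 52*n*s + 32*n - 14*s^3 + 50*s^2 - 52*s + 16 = -8*n^3 + n^2*(-s - 11) + n*(23*s^2 - 36*s + 13) - 14*s^3 + 41*s^2 - 29*s + 6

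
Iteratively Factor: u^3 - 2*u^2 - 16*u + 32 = (u - 4)*(u^2 + 2*u - 8) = (u - 4)*(u + 4)*(u - 2)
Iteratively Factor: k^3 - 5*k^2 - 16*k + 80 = (k + 4)*(k^2 - 9*k + 20) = (k - 4)*(k + 4)*(k - 5)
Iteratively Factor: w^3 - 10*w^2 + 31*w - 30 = (w - 5)*(w^2 - 5*w + 6) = (w - 5)*(w - 2)*(w - 3)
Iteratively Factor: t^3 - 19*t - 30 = (t + 3)*(t^2 - 3*t - 10) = (t - 5)*(t + 3)*(t + 2)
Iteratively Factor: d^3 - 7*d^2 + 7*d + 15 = (d - 5)*(d^2 - 2*d - 3) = (d - 5)*(d + 1)*(d - 3)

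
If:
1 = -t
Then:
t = -1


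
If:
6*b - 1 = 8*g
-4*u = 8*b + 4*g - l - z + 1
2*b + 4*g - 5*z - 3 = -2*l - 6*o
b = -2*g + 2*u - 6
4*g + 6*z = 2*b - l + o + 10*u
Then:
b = 83/64 - 23*z/64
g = 217/256 - 69*z/256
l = 131/4 - 27*z/4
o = 433*z/128 - 1461/128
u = 1151/256 - 115*z/256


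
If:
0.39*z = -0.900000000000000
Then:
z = -2.31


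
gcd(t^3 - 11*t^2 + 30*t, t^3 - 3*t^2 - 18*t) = t^2 - 6*t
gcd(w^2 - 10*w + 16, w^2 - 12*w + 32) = w - 8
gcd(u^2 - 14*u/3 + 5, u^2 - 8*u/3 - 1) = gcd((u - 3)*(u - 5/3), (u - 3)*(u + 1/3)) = u - 3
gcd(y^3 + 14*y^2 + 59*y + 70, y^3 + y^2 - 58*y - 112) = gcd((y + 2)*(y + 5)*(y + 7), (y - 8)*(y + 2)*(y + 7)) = y^2 + 9*y + 14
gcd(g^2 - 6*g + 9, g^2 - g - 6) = g - 3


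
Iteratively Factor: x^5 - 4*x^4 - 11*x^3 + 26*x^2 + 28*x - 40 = (x + 2)*(x^4 - 6*x^3 + x^2 + 24*x - 20) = (x - 2)*(x + 2)*(x^3 - 4*x^2 - 7*x + 10) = (x - 2)*(x + 2)^2*(x^2 - 6*x + 5) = (x - 5)*(x - 2)*(x + 2)^2*(x - 1)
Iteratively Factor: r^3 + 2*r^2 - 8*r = (r)*(r^2 + 2*r - 8) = r*(r + 4)*(r - 2)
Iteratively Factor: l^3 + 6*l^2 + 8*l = (l + 4)*(l^2 + 2*l) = (l + 2)*(l + 4)*(l)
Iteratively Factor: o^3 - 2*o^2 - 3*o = (o + 1)*(o^2 - 3*o) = o*(o + 1)*(o - 3)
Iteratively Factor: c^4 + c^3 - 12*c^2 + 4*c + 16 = (c + 1)*(c^3 - 12*c + 16) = (c + 1)*(c + 4)*(c^2 - 4*c + 4) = (c - 2)*(c + 1)*(c + 4)*(c - 2)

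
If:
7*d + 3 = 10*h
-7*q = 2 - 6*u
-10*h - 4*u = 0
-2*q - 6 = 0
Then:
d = 29/21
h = 19/15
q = -3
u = -19/6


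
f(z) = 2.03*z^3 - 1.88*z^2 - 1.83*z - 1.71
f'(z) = 6.09*z^2 - 3.76*z - 1.83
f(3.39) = 49.57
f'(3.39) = 55.41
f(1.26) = -2.94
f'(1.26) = 3.10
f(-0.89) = -3.00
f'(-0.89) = 6.34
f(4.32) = 118.96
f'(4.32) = 95.58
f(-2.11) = -25.29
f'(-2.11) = 33.22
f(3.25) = 42.17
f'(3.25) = 50.28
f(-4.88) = -273.47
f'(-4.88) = 161.55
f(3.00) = 30.69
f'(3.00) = 41.70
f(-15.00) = -7248.51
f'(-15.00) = 1424.82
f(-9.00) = -1617.39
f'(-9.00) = 525.30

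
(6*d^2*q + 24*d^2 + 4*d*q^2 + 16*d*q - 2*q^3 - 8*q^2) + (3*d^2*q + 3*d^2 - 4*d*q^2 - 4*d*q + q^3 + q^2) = 9*d^2*q + 27*d^2 + 12*d*q - q^3 - 7*q^2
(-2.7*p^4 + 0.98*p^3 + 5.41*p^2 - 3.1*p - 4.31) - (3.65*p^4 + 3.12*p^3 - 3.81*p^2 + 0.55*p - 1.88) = -6.35*p^4 - 2.14*p^3 + 9.22*p^2 - 3.65*p - 2.43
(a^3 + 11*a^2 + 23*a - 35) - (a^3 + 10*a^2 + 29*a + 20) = a^2 - 6*a - 55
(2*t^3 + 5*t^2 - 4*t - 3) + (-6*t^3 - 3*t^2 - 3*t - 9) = -4*t^3 + 2*t^2 - 7*t - 12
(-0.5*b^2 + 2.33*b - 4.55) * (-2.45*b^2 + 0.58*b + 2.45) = 1.225*b^4 - 5.9985*b^3 + 11.2739*b^2 + 3.0695*b - 11.1475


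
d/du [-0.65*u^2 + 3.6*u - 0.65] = 3.6 - 1.3*u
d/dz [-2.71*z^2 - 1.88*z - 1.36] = -5.42*z - 1.88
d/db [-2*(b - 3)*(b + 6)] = -4*b - 6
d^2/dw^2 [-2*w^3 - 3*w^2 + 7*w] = -12*w - 6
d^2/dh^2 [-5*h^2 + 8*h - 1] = -10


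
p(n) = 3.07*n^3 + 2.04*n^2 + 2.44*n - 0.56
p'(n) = 9.21*n^2 + 4.08*n + 2.44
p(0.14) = -0.17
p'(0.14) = 3.19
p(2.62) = 75.05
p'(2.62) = 76.35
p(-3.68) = -134.91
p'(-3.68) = 112.15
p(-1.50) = -9.99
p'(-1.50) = 17.04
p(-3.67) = -133.79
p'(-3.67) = 111.51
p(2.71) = 82.14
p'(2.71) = 81.14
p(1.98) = 36.10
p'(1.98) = 46.63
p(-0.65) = -2.13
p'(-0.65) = 3.68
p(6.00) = 750.64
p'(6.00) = 358.48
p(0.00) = -0.56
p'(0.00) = 2.44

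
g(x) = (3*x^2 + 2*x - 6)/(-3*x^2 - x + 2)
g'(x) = (6*x + 1)*(3*x^2 + 2*x - 6)/(-3*x^2 - x + 2)^2 + (6*x + 2)/(-3*x^2 - x + 2) = (3*x^2 - 24*x - 2)/(9*x^4 + 6*x^3 - 11*x^2 - 4*x + 4)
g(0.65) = -41.61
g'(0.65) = -2399.63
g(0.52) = -6.20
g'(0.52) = -30.56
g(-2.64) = -0.59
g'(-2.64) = 0.31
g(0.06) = -3.04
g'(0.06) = -0.92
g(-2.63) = -0.59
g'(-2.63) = 0.32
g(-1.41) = 1.12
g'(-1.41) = 5.79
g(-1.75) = 0.06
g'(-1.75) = 1.66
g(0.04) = -3.03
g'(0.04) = -0.77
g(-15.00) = -0.97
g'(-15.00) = 0.00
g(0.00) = -3.00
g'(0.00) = -0.50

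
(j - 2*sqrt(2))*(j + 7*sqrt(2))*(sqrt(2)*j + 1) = sqrt(2)*j^3 + 11*j^2 - 23*sqrt(2)*j - 28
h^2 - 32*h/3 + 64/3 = (h - 8)*(h - 8/3)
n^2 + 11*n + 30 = (n + 5)*(n + 6)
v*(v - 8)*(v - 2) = v^3 - 10*v^2 + 16*v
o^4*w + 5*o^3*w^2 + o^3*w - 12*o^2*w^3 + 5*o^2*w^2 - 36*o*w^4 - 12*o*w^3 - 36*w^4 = (o - 3*w)*(o + 2*w)*(o + 6*w)*(o*w + w)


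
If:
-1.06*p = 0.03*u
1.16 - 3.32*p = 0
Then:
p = 0.35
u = -12.35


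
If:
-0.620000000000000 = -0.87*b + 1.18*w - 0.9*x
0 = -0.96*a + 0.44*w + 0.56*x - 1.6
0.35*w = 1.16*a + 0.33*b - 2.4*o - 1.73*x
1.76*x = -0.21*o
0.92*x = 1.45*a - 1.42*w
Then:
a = -3.03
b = -3.86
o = -1.67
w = -3.22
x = 0.20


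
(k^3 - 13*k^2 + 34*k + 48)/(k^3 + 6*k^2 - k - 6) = (k^2 - 14*k + 48)/(k^2 + 5*k - 6)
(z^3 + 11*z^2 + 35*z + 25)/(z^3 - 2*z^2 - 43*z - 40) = (z + 5)/(z - 8)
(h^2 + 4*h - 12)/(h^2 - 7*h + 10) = (h + 6)/(h - 5)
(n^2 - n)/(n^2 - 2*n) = (n - 1)/(n - 2)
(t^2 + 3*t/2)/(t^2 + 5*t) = (t + 3/2)/(t + 5)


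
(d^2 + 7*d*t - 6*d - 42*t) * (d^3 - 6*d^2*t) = d^5 + d^4*t - 6*d^4 - 42*d^3*t^2 - 6*d^3*t + 252*d^2*t^2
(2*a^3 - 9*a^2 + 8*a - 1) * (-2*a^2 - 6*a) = -4*a^5 + 6*a^4 + 38*a^3 - 46*a^2 + 6*a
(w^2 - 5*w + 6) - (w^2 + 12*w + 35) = -17*w - 29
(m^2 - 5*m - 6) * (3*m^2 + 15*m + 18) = 3*m^4 - 75*m^2 - 180*m - 108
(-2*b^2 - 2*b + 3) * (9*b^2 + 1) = -18*b^4 - 18*b^3 + 25*b^2 - 2*b + 3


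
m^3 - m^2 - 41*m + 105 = (m - 5)*(m - 3)*(m + 7)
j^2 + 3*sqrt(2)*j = j*(j + 3*sqrt(2))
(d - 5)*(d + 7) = d^2 + 2*d - 35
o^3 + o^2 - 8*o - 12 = (o - 3)*(o + 2)^2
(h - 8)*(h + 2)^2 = h^3 - 4*h^2 - 28*h - 32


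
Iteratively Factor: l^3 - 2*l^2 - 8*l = (l)*(l^2 - 2*l - 8) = l*(l - 4)*(l + 2)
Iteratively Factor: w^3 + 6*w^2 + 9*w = (w)*(w^2 + 6*w + 9) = w*(w + 3)*(w + 3)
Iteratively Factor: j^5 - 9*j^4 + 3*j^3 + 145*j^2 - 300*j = (j + 4)*(j^4 - 13*j^3 + 55*j^2 - 75*j) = (j - 5)*(j + 4)*(j^3 - 8*j^2 + 15*j) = j*(j - 5)*(j + 4)*(j^2 - 8*j + 15) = j*(j - 5)*(j - 3)*(j + 4)*(j - 5)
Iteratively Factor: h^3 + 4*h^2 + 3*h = (h + 1)*(h^2 + 3*h) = h*(h + 1)*(h + 3)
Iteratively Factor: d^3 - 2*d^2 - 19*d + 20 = (d + 4)*(d^2 - 6*d + 5) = (d - 5)*(d + 4)*(d - 1)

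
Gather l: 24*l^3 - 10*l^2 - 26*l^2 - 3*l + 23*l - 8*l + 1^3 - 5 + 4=24*l^3 - 36*l^2 + 12*l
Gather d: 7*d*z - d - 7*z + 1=d*(7*z - 1) - 7*z + 1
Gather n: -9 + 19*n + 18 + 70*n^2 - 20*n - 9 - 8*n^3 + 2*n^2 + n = -8*n^3 + 72*n^2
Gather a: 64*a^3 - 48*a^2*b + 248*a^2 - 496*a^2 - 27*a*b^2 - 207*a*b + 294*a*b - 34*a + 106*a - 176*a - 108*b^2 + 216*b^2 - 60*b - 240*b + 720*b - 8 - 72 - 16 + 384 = 64*a^3 + a^2*(-48*b - 248) + a*(-27*b^2 + 87*b - 104) + 108*b^2 + 420*b + 288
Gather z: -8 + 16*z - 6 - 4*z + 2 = 12*z - 12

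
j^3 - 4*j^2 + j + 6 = (j - 3)*(j - 2)*(j + 1)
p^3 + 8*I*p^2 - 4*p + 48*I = (p - 2*I)*(p + 4*I)*(p + 6*I)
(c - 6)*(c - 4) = c^2 - 10*c + 24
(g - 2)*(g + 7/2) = g^2 + 3*g/2 - 7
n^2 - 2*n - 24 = (n - 6)*(n + 4)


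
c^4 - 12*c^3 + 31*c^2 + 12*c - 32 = (c - 8)*(c - 4)*(c - 1)*(c + 1)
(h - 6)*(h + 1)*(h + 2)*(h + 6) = h^4 + 3*h^3 - 34*h^2 - 108*h - 72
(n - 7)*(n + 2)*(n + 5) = n^3 - 39*n - 70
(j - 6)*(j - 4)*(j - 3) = j^3 - 13*j^2 + 54*j - 72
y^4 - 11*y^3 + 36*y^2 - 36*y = y*(y - 6)*(y - 3)*(y - 2)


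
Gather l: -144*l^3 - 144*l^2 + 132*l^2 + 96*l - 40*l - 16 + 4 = -144*l^3 - 12*l^2 + 56*l - 12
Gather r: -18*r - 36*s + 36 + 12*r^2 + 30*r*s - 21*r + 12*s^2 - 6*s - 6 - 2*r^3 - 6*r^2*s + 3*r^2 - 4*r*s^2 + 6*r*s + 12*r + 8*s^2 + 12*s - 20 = -2*r^3 + r^2*(15 - 6*s) + r*(-4*s^2 + 36*s - 27) + 20*s^2 - 30*s + 10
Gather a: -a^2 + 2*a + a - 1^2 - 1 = -a^2 + 3*a - 2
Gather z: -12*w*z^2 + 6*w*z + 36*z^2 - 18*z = z^2*(36 - 12*w) + z*(6*w - 18)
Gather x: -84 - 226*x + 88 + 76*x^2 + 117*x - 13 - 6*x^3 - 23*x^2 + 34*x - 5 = -6*x^3 + 53*x^2 - 75*x - 14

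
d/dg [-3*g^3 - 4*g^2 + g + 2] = -9*g^2 - 8*g + 1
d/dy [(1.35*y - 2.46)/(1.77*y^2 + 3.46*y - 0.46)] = (-2.3895*y^2 + 8.7084*y + 7.8906)/(3.1329*y^4 + 12.2484*y^3 + 10.3432*y^2 - 3.1832*y + 0.2116)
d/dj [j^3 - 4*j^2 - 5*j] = 3*j^2 - 8*j - 5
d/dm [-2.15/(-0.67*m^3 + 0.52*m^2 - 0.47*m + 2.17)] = (-4.3215*m^2 + 2.236*m - 1.0105)/(0.67*m^3 - 0.52*m^2 + 0.47*m - 2.17)^2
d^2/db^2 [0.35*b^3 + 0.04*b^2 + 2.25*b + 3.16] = 2.1*b + 0.08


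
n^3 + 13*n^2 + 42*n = n*(n + 6)*(n + 7)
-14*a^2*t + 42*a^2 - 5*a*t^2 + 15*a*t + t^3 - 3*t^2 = (-7*a + t)*(2*a + t)*(t - 3)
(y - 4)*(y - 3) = y^2 - 7*y + 12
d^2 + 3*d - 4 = (d - 1)*(d + 4)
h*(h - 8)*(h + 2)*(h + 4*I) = h^4 - 6*h^3 + 4*I*h^3 - 16*h^2 - 24*I*h^2 - 64*I*h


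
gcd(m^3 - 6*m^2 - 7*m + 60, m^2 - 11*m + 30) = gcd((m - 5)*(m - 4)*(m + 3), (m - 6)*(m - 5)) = m - 5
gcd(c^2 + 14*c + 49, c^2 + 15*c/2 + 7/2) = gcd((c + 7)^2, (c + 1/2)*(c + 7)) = c + 7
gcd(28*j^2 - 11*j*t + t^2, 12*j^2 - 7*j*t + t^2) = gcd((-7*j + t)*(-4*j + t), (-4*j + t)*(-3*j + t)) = -4*j + t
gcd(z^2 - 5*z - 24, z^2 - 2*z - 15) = z + 3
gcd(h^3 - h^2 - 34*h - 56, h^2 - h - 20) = h + 4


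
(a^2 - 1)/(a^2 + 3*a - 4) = (a + 1)/(a + 4)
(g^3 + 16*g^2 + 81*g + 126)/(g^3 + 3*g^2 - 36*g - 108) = (g + 7)/(g - 6)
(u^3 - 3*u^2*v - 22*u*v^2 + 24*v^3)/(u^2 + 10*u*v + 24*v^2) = (u^2 - 7*u*v + 6*v^2)/(u + 6*v)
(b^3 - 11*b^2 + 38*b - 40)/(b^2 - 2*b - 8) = (b^2 - 7*b + 10)/(b + 2)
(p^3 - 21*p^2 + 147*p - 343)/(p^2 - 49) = (p^2 - 14*p + 49)/(p + 7)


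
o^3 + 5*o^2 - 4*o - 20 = (o - 2)*(o + 2)*(o + 5)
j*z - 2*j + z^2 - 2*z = (j + z)*(z - 2)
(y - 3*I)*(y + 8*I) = y^2 + 5*I*y + 24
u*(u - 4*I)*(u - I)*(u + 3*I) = u^4 - 2*I*u^3 + 11*u^2 - 12*I*u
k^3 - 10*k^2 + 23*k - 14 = (k - 7)*(k - 2)*(k - 1)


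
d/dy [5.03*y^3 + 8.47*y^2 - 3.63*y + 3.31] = 15.09*y^2 + 16.94*y - 3.63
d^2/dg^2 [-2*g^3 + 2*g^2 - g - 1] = 4 - 12*g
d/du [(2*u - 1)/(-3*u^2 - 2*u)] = 2*(3*u^2 - 3*u - 1)/(u^2*(9*u^2 + 12*u + 4))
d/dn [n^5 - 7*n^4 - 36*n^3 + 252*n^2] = n*(5*n^3 - 28*n^2 - 108*n + 504)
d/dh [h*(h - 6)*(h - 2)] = 3*h^2 - 16*h + 12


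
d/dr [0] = 0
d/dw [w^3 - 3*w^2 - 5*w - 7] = 3*w^2 - 6*w - 5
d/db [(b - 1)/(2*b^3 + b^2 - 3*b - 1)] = (2*b^3 + b^2 - 3*b - (b - 1)*(6*b^2 + 2*b - 3) - 1)/(2*b^3 + b^2 - 3*b - 1)^2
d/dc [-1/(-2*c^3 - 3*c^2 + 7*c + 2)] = (-6*c^2 - 6*c + 7)/(2*c^3 + 3*c^2 - 7*c - 2)^2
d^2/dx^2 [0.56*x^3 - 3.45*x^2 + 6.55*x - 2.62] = 3.36*x - 6.9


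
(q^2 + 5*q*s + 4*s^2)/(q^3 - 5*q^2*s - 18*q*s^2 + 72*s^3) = (q + s)/(q^2 - 9*q*s + 18*s^2)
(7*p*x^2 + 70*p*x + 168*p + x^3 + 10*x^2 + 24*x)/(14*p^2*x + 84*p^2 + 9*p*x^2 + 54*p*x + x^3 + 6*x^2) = (x + 4)/(2*p + x)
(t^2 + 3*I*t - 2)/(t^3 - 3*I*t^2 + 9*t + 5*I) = (t + 2*I)/(t^2 - 4*I*t + 5)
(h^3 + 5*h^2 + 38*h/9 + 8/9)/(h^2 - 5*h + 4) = (9*h^3 + 45*h^2 + 38*h + 8)/(9*(h^2 - 5*h + 4))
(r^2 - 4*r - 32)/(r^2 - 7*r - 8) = (r + 4)/(r + 1)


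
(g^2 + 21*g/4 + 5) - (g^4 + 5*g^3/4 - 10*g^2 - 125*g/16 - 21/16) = -g^4 - 5*g^3/4 + 11*g^2 + 209*g/16 + 101/16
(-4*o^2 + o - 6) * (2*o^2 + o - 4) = -8*o^4 - 2*o^3 + 5*o^2 - 10*o + 24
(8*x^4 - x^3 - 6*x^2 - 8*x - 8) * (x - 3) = 8*x^5 - 25*x^4 - 3*x^3 + 10*x^2 + 16*x + 24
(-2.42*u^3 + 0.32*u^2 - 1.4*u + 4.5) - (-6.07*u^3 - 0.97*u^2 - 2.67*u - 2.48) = 3.65*u^3 + 1.29*u^2 + 1.27*u + 6.98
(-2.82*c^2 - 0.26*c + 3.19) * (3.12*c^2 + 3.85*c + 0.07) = -8.7984*c^4 - 11.6682*c^3 + 8.7544*c^2 + 12.2633*c + 0.2233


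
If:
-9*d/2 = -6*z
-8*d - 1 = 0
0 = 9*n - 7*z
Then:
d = -1/8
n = -7/96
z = -3/32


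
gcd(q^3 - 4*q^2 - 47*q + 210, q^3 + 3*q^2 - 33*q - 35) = q^2 + 2*q - 35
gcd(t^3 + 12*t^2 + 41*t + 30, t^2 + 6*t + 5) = t^2 + 6*t + 5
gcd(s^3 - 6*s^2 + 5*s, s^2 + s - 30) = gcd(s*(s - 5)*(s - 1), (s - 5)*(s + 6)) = s - 5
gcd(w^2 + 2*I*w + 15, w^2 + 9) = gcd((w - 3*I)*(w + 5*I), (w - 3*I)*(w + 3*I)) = w - 3*I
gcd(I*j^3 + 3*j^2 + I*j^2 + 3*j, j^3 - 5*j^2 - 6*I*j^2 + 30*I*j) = j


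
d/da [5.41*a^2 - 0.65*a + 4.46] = 10.82*a - 0.65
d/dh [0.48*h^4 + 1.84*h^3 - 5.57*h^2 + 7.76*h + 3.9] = 1.92*h^3 + 5.52*h^2 - 11.14*h + 7.76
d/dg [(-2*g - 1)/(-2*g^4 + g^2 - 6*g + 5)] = 2*(2*g^4 - g^2 + 6*g - (2*g + 1)*(4*g^3 - g + 3) - 5)/(2*g^4 - g^2 + 6*g - 5)^2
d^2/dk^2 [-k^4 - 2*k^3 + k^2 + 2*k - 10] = -12*k^2 - 12*k + 2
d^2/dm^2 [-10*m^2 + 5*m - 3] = -20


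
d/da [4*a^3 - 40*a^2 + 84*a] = 12*a^2 - 80*a + 84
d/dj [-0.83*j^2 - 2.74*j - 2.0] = -1.66*j - 2.74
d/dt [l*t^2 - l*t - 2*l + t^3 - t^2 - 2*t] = 2*l*t - l + 3*t^2 - 2*t - 2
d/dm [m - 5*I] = 1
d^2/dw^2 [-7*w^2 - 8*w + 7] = -14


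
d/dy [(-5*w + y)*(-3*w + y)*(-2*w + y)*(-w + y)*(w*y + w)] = w*(30*w^4 - 122*w^3*y - 61*w^3 + 123*w^2*y^2 + 82*w^2*y - 44*w*y^3 - 33*w*y^2 + 5*y^4 + 4*y^3)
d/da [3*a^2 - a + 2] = 6*a - 1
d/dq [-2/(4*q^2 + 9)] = 16*q/(4*q^2 + 9)^2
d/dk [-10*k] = -10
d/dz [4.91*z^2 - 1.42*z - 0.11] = 9.82*z - 1.42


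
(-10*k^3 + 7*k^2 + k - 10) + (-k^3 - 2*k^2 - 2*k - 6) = -11*k^3 + 5*k^2 - k - 16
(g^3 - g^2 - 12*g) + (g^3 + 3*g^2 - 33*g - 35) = 2*g^3 + 2*g^2 - 45*g - 35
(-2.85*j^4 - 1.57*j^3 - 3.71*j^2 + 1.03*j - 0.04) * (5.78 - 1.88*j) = 5.358*j^5 - 13.5214*j^4 - 2.0998*j^3 - 23.3802*j^2 + 6.0286*j - 0.2312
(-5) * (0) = 0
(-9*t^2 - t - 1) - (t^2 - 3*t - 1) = -10*t^2 + 2*t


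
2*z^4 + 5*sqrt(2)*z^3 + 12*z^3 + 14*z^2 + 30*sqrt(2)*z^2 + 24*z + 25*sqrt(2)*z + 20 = (z + 5)*(z + 2*sqrt(2))*(sqrt(2)*z + 1)*(sqrt(2)*z + sqrt(2))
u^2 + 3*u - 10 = (u - 2)*(u + 5)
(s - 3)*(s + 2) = s^2 - s - 6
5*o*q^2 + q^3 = q^2*(5*o + q)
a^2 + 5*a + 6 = (a + 2)*(a + 3)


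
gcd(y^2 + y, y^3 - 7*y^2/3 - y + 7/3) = y + 1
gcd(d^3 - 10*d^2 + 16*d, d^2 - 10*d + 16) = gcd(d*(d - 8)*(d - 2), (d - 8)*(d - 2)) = d^2 - 10*d + 16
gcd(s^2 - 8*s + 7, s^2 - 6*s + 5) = s - 1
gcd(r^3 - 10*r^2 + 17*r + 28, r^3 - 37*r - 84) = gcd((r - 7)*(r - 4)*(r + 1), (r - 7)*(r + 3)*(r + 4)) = r - 7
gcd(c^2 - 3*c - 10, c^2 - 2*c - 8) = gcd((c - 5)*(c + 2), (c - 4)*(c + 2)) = c + 2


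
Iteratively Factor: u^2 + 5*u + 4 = (u + 4)*(u + 1)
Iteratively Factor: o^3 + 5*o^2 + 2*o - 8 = (o + 2)*(o^2 + 3*o - 4) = (o + 2)*(o + 4)*(o - 1)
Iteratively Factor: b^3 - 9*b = (b)*(b^2 - 9) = b*(b + 3)*(b - 3)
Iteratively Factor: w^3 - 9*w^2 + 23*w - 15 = (w - 5)*(w^2 - 4*w + 3) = (w - 5)*(w - 3)*(w - 1)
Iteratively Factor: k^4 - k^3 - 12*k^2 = (k + 3)*(k^3 - 4*k^2) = k*(k + 3)*(k^2 - 4*k) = k^2*(k + 3)*(k - 4)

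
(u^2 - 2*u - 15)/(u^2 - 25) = (u + 3)/(u + 5)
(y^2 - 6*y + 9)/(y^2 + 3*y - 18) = (y - 3)/(y + 6)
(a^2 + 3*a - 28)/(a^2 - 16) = (a + 7)/(a + 4)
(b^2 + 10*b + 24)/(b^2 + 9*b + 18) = (b + 4)/(b + 3)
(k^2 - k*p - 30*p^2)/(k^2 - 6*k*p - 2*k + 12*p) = (k + 5*p)/(k - 2)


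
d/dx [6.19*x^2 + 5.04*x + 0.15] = 12.38*x + 5.04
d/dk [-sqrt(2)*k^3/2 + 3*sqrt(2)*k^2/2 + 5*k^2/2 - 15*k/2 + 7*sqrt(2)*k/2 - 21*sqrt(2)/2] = -3*sqrt(2)*k^2/2 + 3*sqrt(2)*k + 5*k - 15/2 + 7*sqrt(2)/2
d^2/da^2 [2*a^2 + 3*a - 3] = 4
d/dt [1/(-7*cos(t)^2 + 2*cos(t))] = 2*(sin(t)/cos(t)^2 - 7*tan(t))/(7*cos(t) - 2)^2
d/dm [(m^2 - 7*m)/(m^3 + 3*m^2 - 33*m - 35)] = (-m^4 + 14*m^3 - 12*m^2 - 70*m + 245)/(m^6 + 6*m^5 - 57*m^4 - 268*m^3 + 879*m^2 + 2310*m + 1225)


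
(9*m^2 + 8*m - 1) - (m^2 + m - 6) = 8*m^2 + 7*m + 5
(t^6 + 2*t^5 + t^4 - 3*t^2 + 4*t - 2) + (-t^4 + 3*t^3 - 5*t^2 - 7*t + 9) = t^6 + 2*t^5 + 3*t^3 - 8*t^2 - 3*t + 7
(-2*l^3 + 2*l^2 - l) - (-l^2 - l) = -2*l^3 + 3*l^2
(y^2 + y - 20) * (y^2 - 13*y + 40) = y^4 - 12*y^3 + 7*y^2 + 300*y - 800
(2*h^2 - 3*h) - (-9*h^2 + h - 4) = 11*h^2 - 4*h + 4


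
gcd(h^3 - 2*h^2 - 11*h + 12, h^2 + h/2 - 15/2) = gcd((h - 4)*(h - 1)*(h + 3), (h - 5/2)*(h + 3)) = h + 3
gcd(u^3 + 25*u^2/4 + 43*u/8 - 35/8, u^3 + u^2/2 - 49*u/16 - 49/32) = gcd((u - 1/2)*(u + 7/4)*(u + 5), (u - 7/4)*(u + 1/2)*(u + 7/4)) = u + 7/4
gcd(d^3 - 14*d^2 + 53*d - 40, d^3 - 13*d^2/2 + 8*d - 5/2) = d^2 - 6*d + 5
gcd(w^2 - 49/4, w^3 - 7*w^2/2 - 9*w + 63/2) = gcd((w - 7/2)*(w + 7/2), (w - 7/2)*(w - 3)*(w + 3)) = w - 7/2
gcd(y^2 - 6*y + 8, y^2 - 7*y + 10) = y - 2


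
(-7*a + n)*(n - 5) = -7*a*n + 35*a + n^2 - 5*n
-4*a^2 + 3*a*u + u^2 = (-a + u)*(4*a + u)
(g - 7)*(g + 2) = g^2 - 5*g - 14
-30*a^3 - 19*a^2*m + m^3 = (-5*a + m)*(2*a + m)*(3*a + m)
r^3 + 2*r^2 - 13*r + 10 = (r - 2)*(r - 1)*(r + 5)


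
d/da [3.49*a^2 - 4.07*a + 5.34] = 6.98*a - 4.07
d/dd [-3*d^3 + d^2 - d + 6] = -9*d^2 + 2*d - 1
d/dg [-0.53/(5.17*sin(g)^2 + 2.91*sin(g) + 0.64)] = (5.4802*sin(g) + 1.5423)*cos(g)/(5.17*sin(g)^2 + 2.91*sin(g) + 0.64)^2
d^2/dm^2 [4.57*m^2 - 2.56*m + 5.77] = 9.14000000000000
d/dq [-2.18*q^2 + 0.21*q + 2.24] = 0.21 - 4.36*q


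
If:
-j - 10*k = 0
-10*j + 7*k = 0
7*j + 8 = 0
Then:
No Solution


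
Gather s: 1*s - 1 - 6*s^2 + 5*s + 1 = -6*s^2 + 6*s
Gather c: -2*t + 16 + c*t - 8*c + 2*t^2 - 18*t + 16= c*(t - 8) + 2*t^2 - 20*t + 32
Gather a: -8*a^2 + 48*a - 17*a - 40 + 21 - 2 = -8*a^2 + 31*a - 21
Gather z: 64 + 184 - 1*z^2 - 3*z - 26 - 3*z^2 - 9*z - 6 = -4*z^2 - 12*z + 216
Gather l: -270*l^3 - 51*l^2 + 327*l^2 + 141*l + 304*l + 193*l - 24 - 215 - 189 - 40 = -270*l^3 + 276*l^2 + 638*l - 468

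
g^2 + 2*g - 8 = (g - 2)*(g + 4)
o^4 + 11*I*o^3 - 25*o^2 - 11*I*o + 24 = (o - 1)*(o + 1)*(o + 3*I)*(o + 8*I)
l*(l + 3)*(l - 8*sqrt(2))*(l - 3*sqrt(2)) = l^4 - 11*sqrt(2)*l^3 + 3*l^3 - 33*sqrt(2)*l^2 + 48*l^2 + 144*l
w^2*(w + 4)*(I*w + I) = I*w^4 + 5*I*w^3 + 4*I*w^2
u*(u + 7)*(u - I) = u^3 + 7*u^2 - I*u^2 - 7*I*u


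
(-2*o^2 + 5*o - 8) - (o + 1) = -2*o^2 + 4*o - 9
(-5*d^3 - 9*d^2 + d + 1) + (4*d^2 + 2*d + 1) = -5*d^3 - 5*d^2 + 3*d + 2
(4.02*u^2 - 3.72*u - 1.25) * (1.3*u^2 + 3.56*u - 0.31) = 5.226*u^4 + 9.4752*u^3 - 16.1144*u^2 - 3.2968*u + 0.3875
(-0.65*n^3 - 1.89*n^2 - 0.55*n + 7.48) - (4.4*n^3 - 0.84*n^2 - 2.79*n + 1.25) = -5.05*n^3 - 1.05*n^2 + 2.24*n + 6.23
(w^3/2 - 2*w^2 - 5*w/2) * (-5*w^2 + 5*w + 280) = -5*w^5/2 + 25*w^4/2 + 285*w^3/2 - 1145*w^2/2 - 700*w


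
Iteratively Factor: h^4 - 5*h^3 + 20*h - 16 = (h - 1)*(h^3 - 4*h^2 - 4*h + 16) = (h - 1)*(h + 2)*(h^2 - 6*h + 8) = (h - 4)*(h - 1)*(h + 2)*(h - 2)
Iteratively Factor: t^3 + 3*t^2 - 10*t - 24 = (t - 3)*(t^2 + 6*t + 8) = (t - 3)*(t + 2)*(t + 4)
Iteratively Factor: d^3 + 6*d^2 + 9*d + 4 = (d + 1)*(d^2 + 5*d + 4) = (d + 1)*(d + 4)*(d + 1)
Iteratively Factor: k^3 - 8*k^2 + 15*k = (k - 5)*(k^2 - 3*k) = (k - 5)*(k - 3)*(k)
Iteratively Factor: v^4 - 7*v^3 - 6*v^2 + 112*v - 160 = (v - 4)*(v^3 - 3*v^2 - 18*v + 40) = (v - 5)*(v - 4)*(v^2 + 2*v - 8) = (v - 5)*(v - 4)*(v + 4)*(v - 2)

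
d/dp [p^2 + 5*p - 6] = 2*p + 5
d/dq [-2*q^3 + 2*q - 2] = 2 - 6*q^2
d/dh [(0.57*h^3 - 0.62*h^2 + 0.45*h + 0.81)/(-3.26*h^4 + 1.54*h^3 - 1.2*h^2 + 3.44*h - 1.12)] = (1.8582*h^6 - 4.0424*h^5 + 4.6718*h^4 + 13.098*h^3 - 7.2502*h^2 + 3.3328*h - 3.2904)/(10.6276*h^8 - 10.0408*h^7 + 10.1956*h^6 - 26.1248*h^5 + 19.3376*h^4 - 11.7056*h^3 + 14.5216*h^2 - 7.7056*h + 1.2544)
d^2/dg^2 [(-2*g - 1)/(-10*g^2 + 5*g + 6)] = 10*(-12*g*(-10*g^2 + 5*g + 6) - 5*(2*g + 1)*(4*g - 1)^2)/(-10*g^2 + 5*g + 6)^3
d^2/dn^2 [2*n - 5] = 0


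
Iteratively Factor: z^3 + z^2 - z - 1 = (z + 1)*(z^2 - 1) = (z + 1)^2*(z - 1)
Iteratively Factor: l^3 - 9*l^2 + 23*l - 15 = (l - 3)*(l^2 - 6*l + 5) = (l - 3)*(l - 1)*(l - 5)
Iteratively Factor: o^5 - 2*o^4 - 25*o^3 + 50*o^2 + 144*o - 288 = (o - 3)*(o^4 + o^3 - 22*o^2 - 16*o + 96) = (o - 3)*(o - 2)*(o^3 + 3*o^2 - 16*o - 48) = (o - 4)*(o - 3)*(o - 2)*(o^2 + 7*o + 12) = (o - 4)*(o - 3)*(o - 2)*(o + 3)*(o + 4)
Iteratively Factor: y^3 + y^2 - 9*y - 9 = (y + 3)*(y^2 - 2*y - 3) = (y - 3)*(y + 3)*(y + 1)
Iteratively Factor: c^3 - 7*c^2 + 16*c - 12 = (c - 2)*(c^2 - 5*c + 6) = (c - 2)^2*(c - 3)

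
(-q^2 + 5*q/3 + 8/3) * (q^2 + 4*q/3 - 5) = -q^4 + q^3/3 + 89*q^2/9 - 43*q/9 - 40/3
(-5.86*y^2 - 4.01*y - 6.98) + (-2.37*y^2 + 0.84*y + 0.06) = -8.23*y^2 - 3.17*y - 6.92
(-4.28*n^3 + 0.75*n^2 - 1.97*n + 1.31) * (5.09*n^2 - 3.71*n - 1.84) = -21.7852*n^5 + 19.6963*n^4 - 4.9346*n^3 + 12.5966*n^2 - 1.2353*n - 2.4104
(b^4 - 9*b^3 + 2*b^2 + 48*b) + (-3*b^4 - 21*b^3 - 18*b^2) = -2*b^4 - 30*b^3 - 16*b^2 + 48*b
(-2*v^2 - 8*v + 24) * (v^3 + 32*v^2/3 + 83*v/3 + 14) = -2*v^5 - 88*v^4/3 - 350*v^3/3 + 20*v^2/3 + 552*v + 336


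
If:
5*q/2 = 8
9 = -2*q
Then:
No Solution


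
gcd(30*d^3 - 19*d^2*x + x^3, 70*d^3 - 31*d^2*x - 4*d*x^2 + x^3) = -10*d^2 + 3*d*x + x^2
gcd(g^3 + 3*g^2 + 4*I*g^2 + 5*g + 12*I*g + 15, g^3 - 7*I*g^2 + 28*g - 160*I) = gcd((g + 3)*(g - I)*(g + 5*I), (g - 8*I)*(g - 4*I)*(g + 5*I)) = g + 5*I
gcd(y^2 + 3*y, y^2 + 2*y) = y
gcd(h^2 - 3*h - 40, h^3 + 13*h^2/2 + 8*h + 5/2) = h + 5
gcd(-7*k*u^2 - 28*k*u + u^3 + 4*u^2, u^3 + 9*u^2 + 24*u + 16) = u + 4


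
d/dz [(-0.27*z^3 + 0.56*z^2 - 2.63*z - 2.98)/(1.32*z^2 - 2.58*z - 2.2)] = (-0.3564*z^4 + 1.3932*z^3 + 3.8088*z^2 + 5.4032*z - 1.9024)/(1.7424*z^4 - 6.8112*z^3 + 0.8484*z^2 + 11.352*z + 4.84)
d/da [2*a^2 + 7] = 4*a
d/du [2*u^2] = 4*u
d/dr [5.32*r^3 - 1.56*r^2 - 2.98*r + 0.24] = 15.96*r^2 - 3.12*r - 2.98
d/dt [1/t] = -1/t^2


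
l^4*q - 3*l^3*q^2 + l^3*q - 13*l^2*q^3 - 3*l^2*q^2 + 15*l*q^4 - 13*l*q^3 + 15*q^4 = (l - 5*q)*(l - q)*(l + 3*q)*(l*q + q)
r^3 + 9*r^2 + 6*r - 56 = (r - 2)*(r + 4)*(r + 7)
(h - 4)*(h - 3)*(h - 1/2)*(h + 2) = h^4 - 11*h^3/2 + h^2/2 + 25*h - 12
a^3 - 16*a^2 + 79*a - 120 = (a - 8)*(a - 5)*(a - 3)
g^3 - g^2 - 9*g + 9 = (g - 3)*(g - 1)*(g + 3)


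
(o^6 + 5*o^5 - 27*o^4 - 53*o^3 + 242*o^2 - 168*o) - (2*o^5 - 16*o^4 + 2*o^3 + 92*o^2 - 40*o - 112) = o^6 + 3*o^5 - 11*o^4 - 55*o^3 + 150*o^2 - 128*o + 112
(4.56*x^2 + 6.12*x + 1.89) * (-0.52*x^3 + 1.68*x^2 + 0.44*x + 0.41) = -2.3712*x^5 + 4.4784*x^4 + 11.3052*x^3 + 7.7376*x^2 + 3.3408*x + 0.7749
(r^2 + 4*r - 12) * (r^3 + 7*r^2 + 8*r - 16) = r^5 + 11*r^4 + 24*r^3 - 68*r^2 - 160*r + 192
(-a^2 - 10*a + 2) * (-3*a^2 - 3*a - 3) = 3*a^4 + 33*a^3 + 27*a^2 + 24*a - 6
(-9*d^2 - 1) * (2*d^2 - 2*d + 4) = -18*d^4 + 18*d^3 - 38*d^2 + 2*d - 4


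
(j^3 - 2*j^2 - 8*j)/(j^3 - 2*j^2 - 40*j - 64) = j*(j - 4)/(j^2 - 4*j - 32)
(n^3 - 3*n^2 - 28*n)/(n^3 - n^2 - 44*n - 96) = n*(n - 7)/(n^2 - 5*n - 24)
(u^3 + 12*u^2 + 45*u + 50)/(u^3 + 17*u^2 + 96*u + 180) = (u^2 + 7*u + 10)/(u^2 + 12*u + 36)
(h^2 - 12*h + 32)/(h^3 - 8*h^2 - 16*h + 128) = 1/(h + 4)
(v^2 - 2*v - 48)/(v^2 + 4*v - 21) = (v^2 - 2*v - 48)/(v^2 + 4*v - 21)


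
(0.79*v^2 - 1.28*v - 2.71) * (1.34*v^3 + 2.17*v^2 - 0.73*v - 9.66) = 1.0586*v^5 - 0.000900000000000123*v^4 - 6.9857*v^3 - 12.5777*v^2 + 14.3431*v + 26.1786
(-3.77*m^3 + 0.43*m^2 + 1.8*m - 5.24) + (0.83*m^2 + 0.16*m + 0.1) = -3.77*m^3 + 1.26*m^2 + 1.96*m - 5.14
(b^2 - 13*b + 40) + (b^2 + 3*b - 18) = 2*b^2 - 10*b + 22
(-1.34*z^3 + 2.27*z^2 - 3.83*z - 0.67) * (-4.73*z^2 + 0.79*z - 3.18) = 6.3382*z^5 - 11.7957*z^4 + 24.1704*z^3 - 7.0752*z^2 + 11.6501*z + 2.1306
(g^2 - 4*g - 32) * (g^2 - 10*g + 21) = g^4 - 14*g^3 + 29*g^2 + 236*g - 672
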